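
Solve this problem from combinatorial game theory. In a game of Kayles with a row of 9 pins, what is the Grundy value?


Kayles: a move removes 1 or 2 adjacent pins from a contiguous row.
Removing pins from a row of k leaves two independent rows (a, b) with a + b = k - 1 (one pin) or a + b = k - 2 (two pins); an end removal gives a = 0.
By Sprague-Grundy, G(k) = mex{ G(a) XOR G(b) } over all these splits. G(0) = 0.
G(1): splits (0,0):0^0=0 -> mex({0}) = 1
G(2): splits (0,1):0^1=1 (0,0):0^0=0 -> mex({0, 1}) = 2
G(3): splits (0,2):0^2=2 (1,1):1^1=0 (0,1):0^1=1 -> mex({0, 1, 2}) = 3
G(4): splits (0,3):0^3=3 (1,2):1^2=3 (0,2):0^2=2 (1,1):1^1=0 -> mex({0, 2, 3}) = 1
G(5): splits (0,4):0^1=1 (1,3):1^3=2 (2,2):2^2=0 (0,3):0^3=3 (1,2):1^2=3 -> mex({0, 1, 2, 3}) = 4
G(6) = mex({0, 1, 2, 4}) = 3
G(7) = mex({0, 1, 3, 4, 5}) = 2
G(8) = mex({0, 2, 3, 5, 6}) = 1
G(9) = mex({0, 1, 2, 3, 6, 7}) = 4
Therefore G(9) = 4.

4


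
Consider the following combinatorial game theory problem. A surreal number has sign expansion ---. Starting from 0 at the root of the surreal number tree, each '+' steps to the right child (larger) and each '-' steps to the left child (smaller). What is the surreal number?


Sign expansion: ---
Rule: track bounds (lo, hi), initially (-inf, +inf). On '+', the current value becomes lo and we move to the simplest number in (value, hi): value + 1 if hi = +inf, otherwise the midpoint (value + hi)/2. On '-', the current value becomes hi and we move to value - 1 if lo = -inf, otherwise the midpoint (lo + value)/2.
Start at 0.
Step 1: sign = -, move left. Bounds: (-inf, 0). Value = -1
Step 2: sign = -, move left. Bounds: (-inf, -1). Value = -2
Step 3: sign = -, move left. Bounds: (-inf, -2). Value = -3
The surreal number with sign expansion --- is -3.

-3


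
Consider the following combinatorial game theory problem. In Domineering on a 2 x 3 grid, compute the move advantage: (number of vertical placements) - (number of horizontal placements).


Board is 2 x 3 (rows x cols).
Left (vertical) placements: (rows-1) * cols = 1 * 3 = 3
Right (horizontal) placements: rows * (cols-1) = 2 * 2 = 4
Advantage = Left - Right = 3 - 4 = -1

-1


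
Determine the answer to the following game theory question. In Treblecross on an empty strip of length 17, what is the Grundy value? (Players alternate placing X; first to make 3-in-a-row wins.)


Treblecross: place X on empty cells; 3-in-a-row wins.
Playing within two cells of an existing X lets the opponent win at once, so sensible play treats the cells i-2..i+2 around each X as dead. The player left with no safe cell loses, so this is a normal-play take-away game on strips of safe cells.
Placing X at cell i (0-indexed) of a strip of k safe cells leaves independent strips of sizes max(0, i-2) and max(0, k-i-3). Hence G(k) = mex{ G(max(0,i-2)) XOR G(max(0,k-i-3)) : 0 <= i < k }, with G(0) = 0.
G(1): splits (0,0):0^0=0 -> mex({0}) = 1
G(2): splits (0,0):0^0=0 -> mex({0}) = 1
G(3): splits (0,0):0^0=0 -> mex({0}) = 1
G(4): splits (0,1):0^1=1 (0,0):0^0=0 -> mex({0, 1}) = 2
G(5): splits (0,2):0^1=1 (0,1):0^1=1 (0,0):0^0=0 -> mex({0, 1}) = 2
G(6) = mex({1}) = 0
G(7) = mex({0, 1, 2}) = 3
G(8) = mex({0, 1, 2}) = 3
G(9) = mex({0, 2}) = 1
G(10) = mex({0, 2, 3}) = 1
G(11) = mex({0, 3}) = 1
G(12) = mex({1, 3}) = 0
G(13) = mex({0, 1, 2, 3}) = 4
G(14) = mex({0, 1, 2}) = 3
G(15) = mex({0, 1, 2}) = 3
G(16) = mex({0, 1, 2, 4}) = 3
G(17) = mex({0, 1, 3, 4}) = 2
Therefore G(17) = 2.

2


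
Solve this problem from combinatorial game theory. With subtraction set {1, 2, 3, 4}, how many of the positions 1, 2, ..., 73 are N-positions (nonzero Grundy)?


Subtraction set S = {1, 2, 3, 4}, so G(n) = n mod 5.
G(n) = 0 when n is a multiple of 5.
Multiples of 5 in [1, 73]: 14
N-positions (nonzero Grundy) = 73 - 14 = 59

59


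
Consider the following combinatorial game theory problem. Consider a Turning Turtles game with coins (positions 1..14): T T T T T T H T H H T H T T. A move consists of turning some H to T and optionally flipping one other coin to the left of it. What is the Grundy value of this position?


Coins: T T T T T T H T H H T H T T
Key fact: a single head at position k behaves exactly like a Nim heap of size k (turning it to T and optionally flipping a coin at j < k corresponds to moving the heap from k to j, or to 0), and heads combine as a disjunctive sum (two heads at the same place would cancel, matching j XOR j = 0). So the Nim-value is the XOR of the 1-indexed positions of the heads.
Face-up positions (1-indexed): [7, 9, 10, 12]
XOR 0 with 7: 0 XOR 7 = 7
XOR 7 with 9: 7 XOR 9 = 14
XOR 14 with 10: 14 XOR 10 = 4
XOR 4 with 12: 4 XOR 12 = 8
Nim-value = 8

8


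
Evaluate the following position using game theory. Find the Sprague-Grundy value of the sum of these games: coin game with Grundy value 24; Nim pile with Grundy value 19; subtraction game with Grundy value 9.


By the Sprague-Grundy theorem, the Grundy value of a sum of games is the XOR of individual Grundy values.
coin game: Grundy value = 24. Running XOR: 0 XOR 24 = 24
Nim pile: Grundy value = 19. Running XOR: 24 XOR 19 = 11
subtraction game: Grundy value = 9. Running XOR: 11 XOR 9 = 2
The combined Grundy value is 2.

2


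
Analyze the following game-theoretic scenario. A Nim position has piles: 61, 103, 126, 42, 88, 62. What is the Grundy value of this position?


We need the XOR (exclusive or) of all pile sizes.
After XOR-ing pile 1 (size 61): 0 XOR 61 = 61
After XOR-ing pile 2 (size 103): 61 XOR 103 = 90
After XOR-ing pile 3 (size 126): 90 XOR 126 = 36
After XOR-ing pile 4 (size 42): 36 XOR 42 = 14
After XOR-ing pile 5 (size 88): 14 XOR 88 = 86
After XOR-ing pile 6 (size 62): 86 XOR 62 = 104
The Nim-value of this position is 104.

104


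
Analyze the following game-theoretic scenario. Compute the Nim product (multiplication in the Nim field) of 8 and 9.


Nim multiplication is bilinear over XOR: (u XOR v) * w = (u*w) XOR (v*w).
So we split each operand into its bit components and XOR the pairwise Nim products.
8 = 8 (as XOR of powers of 2).
9 = 1 + 8 (as XOR of powers of 2).
Using the standard Nim-product table on single bits:
  2*2 = 3,   2*4 = 8,   2*8 = 12,
  4*4 = 6,   4*8 = 11,  8*8 = 13,
and  1*x = x (identity), k*l = l*k (commutative).
Pairwise Nim products:
  8 * 1 = 8
  8 * 8 = 13
XOR them: 8 XOR 13 = 5.
Result: 8 * 9 = 5 (in Nim).

5


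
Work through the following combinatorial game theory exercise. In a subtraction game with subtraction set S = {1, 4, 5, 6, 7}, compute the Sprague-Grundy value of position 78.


The subtraction set is S = {1, 4, 5, 6, 7}.
G(k) = mex{ G(k - s) : s in S, s <= k }. We compute iteratively: G(0) = 0.
G(1) = mex({0}) = 1
G(2) = mex({1}) = 0
G(3) = mex({0}) = 1
G(4) = mex({0, 1}) = 2
G(5) = mex({0, 1, 2}) = 3
G(6) = mex({0, 1, 3}) = 2
G(7) = mex({0, 1, 2}) = 3
G(8) = mex({0, 1, 2, 3}) = 4
G(9) = mex({0, 1, 2, 3, 4}) = 5
G(10) = mex({1, 2, 3, 5}) = 0
G(11) = mex({0, 2, 3}) = 1
G(12) = mex({1, 2, 3, 4}) = 0
G(13) = mex({0, 2, 3, 4, 5}) = 1
G(14) = mex({0, 1, 3, 4, 5}) = 2
G(15) = mex({0, 1, 2, 4, 5}) = 3
G(16) = mex({0, 1, 3, 5}) = 2
Observe that G(10)..G(16) = 0, 1, 0, 1, 2, 3, 2 repeats G(0)..G(6) = 0, 1, 0, 1, 2, 3, 2.
For k >= max(S) = 7, G(k) is determined by the previous 7 values G(k-7)..G(k-1); a window of 7 consecutive values has recurred shifted by 10, so by induction G(k + 10) = G(k) for all k >= 0: the sequence is periodic from the start with period 10.
One period: G(0..9) = 0, 1, 0, 1, 2, 3, 2, 3, 4, 5.
78 mod 10 = 8, so G(78) = G(8) = 4.

4


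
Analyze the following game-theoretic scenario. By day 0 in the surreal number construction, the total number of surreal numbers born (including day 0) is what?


Day 0: {|} = 0 is born. Count = 1.
Day n: the number of surreal numbers born by day n is 2^(n+1) - 1.
By day 0: 2^1 - 1 = 1
By day 0: 1 surreal numbers.

1


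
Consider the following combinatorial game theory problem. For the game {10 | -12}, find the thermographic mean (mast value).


Game = {10 | -12}, a switch {a | b} with numbers a > b.
Its thermograph has left wall a - t and right wall b + t, which meet at t = (a - b)/2, where both equal (a + b)/2. So the mast (mean value) is at (a + b)/2.
Mean = (10 + (-12))/2 = -2/2 = -1

-1


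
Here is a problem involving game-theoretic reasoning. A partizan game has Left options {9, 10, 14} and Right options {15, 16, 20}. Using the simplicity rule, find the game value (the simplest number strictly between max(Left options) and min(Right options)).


Left options: {9, 10, 14}, max = 14
Right options: {15, 16, 20}, min = 15
All options are numbers and max(Left) < min(Right), so by the simplicity theorem the value is the simplest (earliest-born) number strictly between 14 and 15.
No integer lies strictly between 14 and 15, so the value is the dyadic rational m/2^k in the interval with the smallest k (then m odd); search k = 1, 2, ...:
Denominator 2: 29/2 lies strictly between 14 and 15 -- found.
The simplest number in the interval is 29/2.
Game value = 29/2

29/2


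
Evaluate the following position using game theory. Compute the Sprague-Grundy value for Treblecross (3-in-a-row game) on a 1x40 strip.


Treblecross: place X on empty cells; 3-in-a-row wins.
Playing within two cells of an existing X lets the opponent win at once, so sensible play treats the cells i-2..i+2 around each X as dead. The player left with no safe cell loses, so this is a normal-play take-away game on strips of safe cells.
Placing X at cell i (0-indexed) of a strip of k safe cells leaves independent strips of sizes max(0, i-2) and max(0, k-i-3). Hence G(k) = mex{ G(max(0,i-2)) XOR G(max(0,k-i-3)) : 0 <= i < k }, with G(0) = 0.
G(1): splits (0,0):0^0=0 -> mex({0}) = 1
G(2): splits (0,0):0^0=0 -> mex({0}) = 1
G(3): splits (0,0):0^0=0 -> mex({0}) = 1
G(4): splits (0,1):0^1=1 (0,0):0^0=0 -> mex({0, 1}) = 2
G(5): splits (0,2):0^1=1 (0,1):0^1=1 (0,0):0^0=0 -> mex({0, 1}) = 2
G(6) = mex({1}) = 0
G(7) = mex({0, 1, 2}) = 3
G(8) = mex({0, 1, 2}) = 3
G(9) = mex({0, 2}) = 1
G(10) = mex({0, 2, 3}) = 1
G(11) = mex({0, 3}) = 1
G(12) = mex({1, 3}) = 0
G(13) = mex({0, 1, 2, 3}) = 4
G(14) = mex({0, 1, 2}) = 3
G(15) = mex({0, 1, 2}) = 3
G(16) = mex({0, 1, 2, 4}) = 3
G(17) = mex({0, 1, 3, 4}) = 2
G(18) = mex({0, 1, 3, 4}) = 2
G(19) = mex({0, 1, 3, 5}) = 2
G(20) = mex({0, 1, 2, 3, 5}) = 4
G(21) = mex({0, 1, 2, 3, 5}) = 4
G(22) = mex({1, 2, 6}) = 0
G(23) = mex({0, 1, 2, 3, 4, 6}) = 5
G(24) = mex({0, 1, 2, 3, 4}) = 5
G(25) = mex({0, 1, 3, 4, 7}) = 2
G(26) = mex({0, 1, 3, 4, 5, 7}) = 2
G(27) = mex({0, 1, 3, 5}) = 2
G(28) = mex({0, 1, 2, 5}) = 3
G(29) = mex({0, 1, 2, 4, 5, 6}) = 3
G(30) = mex({1, 2, 4, 6}) = 0
G(31) = mex({0, 1, 2, 3, 4, 6}) = 5
G(32) = mex({1, 2, 3, 4, 7}) = 0
G(33) = mex({0, 3, 7}) = 1
G(34) = mex({0, 2, 3, 5, 7}) = 1
G(35) = mex({0, 2, 3, 5, 6}) = 1
G(36) = mex({0, 1, 2, 5, 6}) = 3
G(37) = mex({0, 1, 2, 4, 5, 6}) = 3
G(38) = mex({0, 1, 2, 4}) = 3
G(39) = mex({0, 1, 2, 3, 4, 7}) = 5
G(40) = mex({0, 1, 2, 3, 4, 5, 7}) = 6
Therefore G(40) = 6.

6


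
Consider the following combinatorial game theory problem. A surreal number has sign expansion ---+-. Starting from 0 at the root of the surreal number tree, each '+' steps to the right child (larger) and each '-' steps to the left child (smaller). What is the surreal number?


Sign expansion: ---+-
Rule: track bounds (lo, hi), initially (-inf, +inf). On '+', the current value becomes lo and we move to the simplest number in (value, hi): value + 1 if hi = +inf, otherwise the midpoint (value + hi)/2. On '-', the current value becomes hi and we move to value - 1 if lo = -inf, otherwise the midpoint (lo + value)/2.
Start at 0.
Step 1: sign = -, move left. Bounds: (-inf, 0). Value = -1
Step 2: sign = -, move left. Bounds: (-inf, -1). Value = -2
Step 3: sign = -, move left. Bounds: (-inf, -2). Value = -3
Step 4: sign = +, move right. Bounds: (-3, -2). Value = -5/2
Step 5: sign = -, move left. Bounds: (-3, -5/2). Value = -11/4
The surreal number with sign expansion ---+- is -11/4.

-11/4


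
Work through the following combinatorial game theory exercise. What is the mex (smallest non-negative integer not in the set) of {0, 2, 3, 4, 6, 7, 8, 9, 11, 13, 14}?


Set = {0, 2, 3, 4, 6, 7, 8, 9, 11, 13, 14}
0 is in the set.
1 is NOT in the set. This is the mex.
mex = 1

1


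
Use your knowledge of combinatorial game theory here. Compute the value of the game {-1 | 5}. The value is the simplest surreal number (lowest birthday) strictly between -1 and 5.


Left options: {-1}, max = -1
Right options: {5}, min = 5
All options are numbers and max(Left) < min(Right), so by the simplicity theorem the value is the simplest (earliest-born) number strictly between -1 and 5.
Integers 0 through 4 all lie strictly between -1 and 5.
Among integers, the simplest (lowest birthday = smallest |n|; 0 is born on day 0, +-n on day n) is 0.
No non-integer in the interval can be simpler: if x is a non-integer in the interval, then floor(x) or ceil(x) also lies in the interval (the interval contains an integer), and both are proper prefixes of x's sign expansion, i.e. born earlier. So the game value is 0.
Game value = 0

0


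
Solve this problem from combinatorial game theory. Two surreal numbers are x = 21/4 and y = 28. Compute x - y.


x = 21/4, y = 28
Converting to common denominator: 4
x = 21/4, y = 112/4
x - y = 21/4 - 28 = -91/4

-91/4


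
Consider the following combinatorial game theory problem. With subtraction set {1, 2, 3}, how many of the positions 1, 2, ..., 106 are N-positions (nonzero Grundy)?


Subtraction set S = {1, 2, 3}, so G(n) = n mod 4.
G(n) = 0 when n is a multiple of 4.
Multiples of 4 in [1, 106]: 26
N-positions (nonzero Grundy) = 106 - 26 = 80

80


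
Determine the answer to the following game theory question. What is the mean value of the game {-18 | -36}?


Game = {-18 | -36}, a switch {a | b} with numbers a > b.
Its thermograph has left wall a - t and right wall b + t, which meet at t = (a - b)/2, where both equal (a + b)/2. So the mast (mean value) is at (a + b)/2.
Mean = (-18 + (-36))/2 = -54/2 = -27

-27


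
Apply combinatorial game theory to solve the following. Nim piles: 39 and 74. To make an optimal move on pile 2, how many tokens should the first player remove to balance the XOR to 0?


Piles: 39 and 74
Current XOR: 39 XOR 74 = 109 (non-zero, so this is an N-position).
To make the XOR zero, we need to find a move that balances the piles.
For pile 2 (size 74): target = 74 XOR 109 = 39
We reduce pile 2 from 74 to 39.
Tokens removed: 74 - 39 = 35
Verification: 39 XOR 39 = 0

35


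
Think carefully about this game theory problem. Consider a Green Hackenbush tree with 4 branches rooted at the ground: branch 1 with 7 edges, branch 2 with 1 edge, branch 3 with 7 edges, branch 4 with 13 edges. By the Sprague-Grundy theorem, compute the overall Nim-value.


The tree has 4 branches from the ground vertex.
In Green Hackenbush, the Nim-value of a simple path of length k is k.
Branch 1: length 7, Nim-value = 7
Branch 2: length 1, Nim-value = 1
Branch 3: length 7, Nim-value = 7
Branch 4: length 13, Nim-value = 13
Total Nim-value = XOR of all branch values:
0 XOR 7 = 7
7 XOR 1 = 6
6 XOR 7 = 1
1 XOR 13 = 12
Nim-value of the tree = 12

12


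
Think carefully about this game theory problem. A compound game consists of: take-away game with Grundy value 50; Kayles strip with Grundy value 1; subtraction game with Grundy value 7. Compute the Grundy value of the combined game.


By the Sprague-Grundy theorem, the Grundy value of a sum of games is the XOR of individual Grundy values.
take-away game: Grundy value = 50. Running XOR: 0 XOR 50 = 50
Kayles strip: Grundy value = 1. Running XOR: 50 XOR 1 = 51
subtraction game: Grundy value = 7. Running XOR: 51 XOR 7 = 52
The combined Grundy value is 52.

52


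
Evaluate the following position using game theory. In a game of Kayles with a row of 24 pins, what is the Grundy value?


Kayles: a move removes 1 or 2 adjacent pins from a contiguous row.
Removing pins from a row of k leaves two independent rows (a, b) with a + b = k - 1 (one pin) or a + b = k - 2 (two pins); an end removal gives a = 0.
By Sprague-Grundy, G(k) = mex{ G(a) XOR G(b) } over all these splits. G(0) = 0.
G(1): splits (0,0):0^0=0 -> mex({0}) = 1
G(2): splits (0,1):0^1=1 (0,0):0^0=0 -> mex({0, 1}) = 2
G(3): splits (0,2):0^2=2 (1,1):1^1=0 (0,1):0^1=1 -> mex({0, 1, 2}) = 3
G(4): splits (0,3):0^3=3 (1,2):1^2=3 (0,2):0^2=2 (1,1):1^1=0 -> mex({0, 2, 3}) = 1
G(5): splits (0,4):0^1=1 (1,3):1^3=2 (2,2):2^2=0 (0,3):0^3=3 (1,2):1^2=3 -> mex({0, 1, 2, 3}) = 4
G(6) = mex({0, 1, 2, 4}) = 3
G(7) = mex({0, 1, 3, 4, 5}) = 2
G(8) = mex({0, 2, 3, 5, 6}) = 1
G(9) = mex({0, 1, 2, 3, 6, 7}) = 4
G(10) = mex({0, 1, 3, 4, 5, 7}) = 2
G(11) = mex({0, 1, 2, 3, 4, 5}) = 6
G(12) = mex({0, 1, 2, 3, 5, 6, 7}) = 4
G(13) = mex({0, 2, 3, 4, 6, 7}) = 1
G(14) = mex({0, 1, 4, 5, 6, 7}) = 2
G(15) = mex({0, 1, 2, 3, 4, 5, 6}) = 7
G(16) = mex({0, 2, 3, 5, 6, 7}) = 1
G(17) = mex({0, 1, 2, 3, 5, 6, 7}) = 4
G(18) = mex({0, 1, 2, 4, 5, 6}) = 3
G(19) = mex({0, 1, 3, 4, 5, 7}) = 2
G(20) = mex({0, 2, 3, 4, 5, 6, 7}) = 1
G(21) = mex({0, 1, 2, 3, 5, 6, 7}) = 4
G(22) = mex({0, 1, 2, 3, 4, 5, 7}) = 6
G(23) = mex({0, 1, 2, 3, 4, 5, 6}) = 7
G(24) = mex({0, 1, 2, 3, 5, 6, 7}) = 4
Therefore G(24) = 4.

4


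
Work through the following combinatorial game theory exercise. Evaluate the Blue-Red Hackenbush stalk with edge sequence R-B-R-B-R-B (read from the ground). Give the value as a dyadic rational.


Edges (from ground): R-B-R-B-R-B
By Berlekamp's sign-expansion rule, a Blue-Red Hackenbush stalk has the value of the surreal number whose sign sequence is the edge sequence with B -> + and R -> -.
Sign sequence: -+-+-+
Trace the sign expansion in the surreal number tree, starting from 0:
Edge 1: R (sign -) -> bounds (-inf, 0), value = -1
Edge 2: B (sign +) -> bounds (-1, 0), value = -1/2
Edge 3: R (sign -) -> bounds (-1, -1/2), value = -3/4
Edge 4: B (sign +) -> bounds (-3/4, -1/2), value = -5/8
Edge 5: R (sign -) -> bounds (-3/4, -5/8), value = -11/16
Edge 6: B (sign +) -> bounds (-11/16, -5/8), value = -21/32
Game value = -21/32

-21/32


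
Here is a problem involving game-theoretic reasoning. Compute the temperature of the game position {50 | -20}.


The game is {50 | -20}, a switch {a | b} with numbers a > b.
Cooling {a | b} by t gives {a - t | b + t}, which stops being hot when a - t = b + t, i.e. at t = (a - b)/2. So the temperature of a switch is (a - b)/2.
Temperature = (Left option - Right option) / 2
= (50 - (-20)) / 2
= 70 / 2
= 35

35


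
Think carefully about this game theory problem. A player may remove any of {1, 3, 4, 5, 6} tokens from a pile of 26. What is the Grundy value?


The subtraction set is S = {1, 3, 4, 5, 6}.
G(k) = mex{ G(k - s) : s in S, s <= k }. We compute iteratively: G(0) = 0.
G(1) = mex({0}) = 1
G(2) = mex({1}) = 0
G(3) = mex({0}) = 1
G(4) = mex({0, 1}) = 2
G(5) = mex({0, 1, 2}) = 3
G(6) = mex({0, 1, 3}) = 2
G(7) = mex({0, 1, 2}) = 3
G(8) = mex({0, 1, 2, 3}) = 4
G(9) = mex({1, 2, 3, 4}) = 0
G(10) = mex({0, 2, 3}) = 1
G(11) = mex({1, 2, 3, 4}) = 0
G(12) = mex({0, 2, 3, 4}) = 1
G(13) = mex({0, 1, 3, 4}) = 2
G(14) = mex({0, 1, 2, 4}) = 3
Observe that G(9)..G(14) = 0, 1, 0, 1, 2, 3 repeats G(0)..G(5) = 0, 1, 0, 1, 2, 3.
For k >= max(S) = 6, G(k) is determined by the previous 6 values G(k-6)..G(k-1); a window of 6 consecutive values has recurred shifted by 9, so by induction G(k + 9) = G(k) for all k >= 0: the sequence is periodic from the start with period 9.
One period: G(0..8) = 0, 1, 0, 1, 2, 3, 2, 3, 4.
26 mod 9 = 8, so G(26) = G(8) = 4.

4


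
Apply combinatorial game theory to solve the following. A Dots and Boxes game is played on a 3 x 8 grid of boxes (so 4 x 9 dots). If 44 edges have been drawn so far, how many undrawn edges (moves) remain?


Grid: 3 x 8 boxes, i.e. 4 rows and 9 columns of dots.
Horizontal edges: (rows + 1) * cols = 4 * 8 = 32
Vertical edges: rows * (cols + 1) = 3 * 9 = 27
Total edges: 32 + 27 = 59
Edges drawn: 44
Remaining: 59 - 44 = 15

15


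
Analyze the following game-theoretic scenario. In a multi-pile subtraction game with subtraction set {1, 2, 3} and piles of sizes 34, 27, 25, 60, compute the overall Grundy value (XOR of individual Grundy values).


Subtraction set: {1, 2, 3}
For this subtraction set, G(n) = n mod 4 (period = max + 1 = 4).
Pile 1 (size 34): G(34) = 34 mod 4 = 2
Pile 2 (size 27): G(27) = 27 mod 4 = 3
Pile 3 (size 25): G(25) = 25 mod 4 = 1
Pile 4 (size 60): G(60) = 60 mod 4 = 0
Total Grundy value = XOR of all: 2 XOR 3 XOR 1 XOR 0 = 0

0


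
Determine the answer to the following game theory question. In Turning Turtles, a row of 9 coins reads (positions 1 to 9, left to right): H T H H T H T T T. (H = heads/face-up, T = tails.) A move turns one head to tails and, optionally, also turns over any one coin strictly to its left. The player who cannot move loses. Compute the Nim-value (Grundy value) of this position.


Coins: H T H H T H T T T
Key fact: a single head at position k behaves exactly like a Nim heap of size k (turning it to T and optionally flipping a coin at j < k corresponds to moving the heap from k to j, or to 0), and heads combine as a disjunctive sum (two heads at the same place would cancel, matching j XOR j = 0). So the Nim-value is the XOR of the 1-indexed positions of the heads.
Face-up positions (1-indexed): [1, 3, 4, 6]
XOR 0 with 1: 0 XOR 1 = 1
XOR 1 with 3: 1 XOR 3 = 2
XOR 2 with 4: 2 XOR 4 = 6
XOR 6 with 6: 6 XOR 6 = 0
Nim-value = 0

0


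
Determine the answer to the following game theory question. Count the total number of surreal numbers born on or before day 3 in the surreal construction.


Day 0: {|} = 0 is born. Count = 1.
Day n: the number of surreal numbers born by day n is 2^(n+1) - 1.
By day 0: 2^1 - 1 = 1
By day 1: 2^2 - 1 = 3
By day 2: 2^3 - 1 = 7
By day 3: 2^4 - 1 = 15
By day 3: 15 surreal numbers.

15


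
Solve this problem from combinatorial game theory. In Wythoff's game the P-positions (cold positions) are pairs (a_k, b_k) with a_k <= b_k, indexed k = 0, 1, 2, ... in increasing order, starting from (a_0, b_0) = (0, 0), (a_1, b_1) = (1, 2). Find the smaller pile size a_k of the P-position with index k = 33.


By Wythoff's theorem, a_k = floor(k * phi) and b_k = floor(k * phi^2) = a_k + k, where phi = (1 + sqrt(5))/2 is the golden ratio.
phi = (1 + sqrt(5))/2 = 1.618034
k = 33
k * phi = 33 * 1.618034 = 53.395122
a_33 = floor(k * phi) = 53

53


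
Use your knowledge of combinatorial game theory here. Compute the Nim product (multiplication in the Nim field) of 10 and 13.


Nim multiplication is bilinear over XOR: (u XOR v) * w = (u*w) XOR (v*w).
So we split each operand into its bit components and XOR the pairwise Nim products.
10 = 2 + 8 (as XOR of powers of 2).
13 = 1 + 4 + 8 (as XOR of powers of 2).
Using the standard Nim-product table on single bits:
  2*2 = 3,   2*4 = 8,   2*8 = 12,
  4*4 = 6,   4*8 = 11,  8*8 = 13,
and  1*x = x (identity), k*l = l*k (commutative).
Pairwise Nim products:
  2 * 1 = 2
  2 * 4 = 8
  2 * 8 = 12
  8 * 1 = 8
  8 * 4 = 11
  8 * 8 = 13
XOR them: 2 XOR 8 XOR 12 XOR 8 XOR 11 XOR 13 = 8.
Result: 10 * 13 = 8 (in Nim).

8


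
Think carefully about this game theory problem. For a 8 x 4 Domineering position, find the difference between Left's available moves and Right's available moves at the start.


Board is 8 x 4 (rows x cols).
Left (vertical) placements: (rows-1) * cols = 7 * 4 = 28
Right (horizontal) placements: rows * (cols-1) = 8 * 3 = 24
Advantage = Left - Right = 28 - 24 = 4

4


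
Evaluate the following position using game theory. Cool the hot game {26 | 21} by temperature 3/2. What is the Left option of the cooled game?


Original game: {26 | 21} (a switch {a | b} with a > b).
Cooling by t (for t below the temperature (a - b)/2 = 5/2) taxes each move by t: {a | b} cooled by t is {a - t | b + t}.
Cooling amount: t = 3/2
Cooled Left option: 26 - 3/2 = 49/2
Cooled Right option: 21 + 3/2 = 45/2
Cooled game: {49/2 | 45/2}
Left option = 49/2

49/2


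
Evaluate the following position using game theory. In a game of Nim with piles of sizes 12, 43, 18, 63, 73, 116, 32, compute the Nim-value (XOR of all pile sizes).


We need the XOR (exclusive or) of all pile sizes.
After XOR-ing pile 1 (size 12): 0 XOR 12 = 12
After XOR-ing pile 2 (size 43): 12 XOR 43 = 39
After XOR-ing pile 3 (size 18): 39 XOR 18 = 53
After XOR-ing pile 4 (size 63): 53 XOR 63 = 10
After XOR-ing pile 5 (size 73): 10 XOR 73 = 67
After XOR-ing pile 6 (size 116): 67 XOR 116 = 55
After XOR-ing pile 7 (size 32): 55 XOR 32 = 23
The Nim-value of this position is 23.

23


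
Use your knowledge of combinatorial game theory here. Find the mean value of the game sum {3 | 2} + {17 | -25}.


G1 = {3 | 2}, G2 = {17 | -25}
Each is a switch {a | b} with numbers a > b; its mean value is (a + b)/2, and mean value is additive over game sums: m(G1 + G2) = m(G1) + m(G2).
Mean of G1 = (3 + (2))/2 = 5/2 = 5/2
Mean of G2 = (17 + (-25))/2 = -8/2 = -4
Mean of G1 + G2 = 5/2 + -4 = -3/2

-3/2


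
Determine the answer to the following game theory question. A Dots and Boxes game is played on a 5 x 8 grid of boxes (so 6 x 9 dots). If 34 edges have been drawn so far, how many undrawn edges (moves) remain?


Grid: 5 x 8 boxes, i.e. 6 rows and 9 columns of dots.
Horizontal edges: (rows + 1) * cols = 6 * 8 = 48
Vertical edges: rows * (cols + 1) = 5 * 9 = 45
Total edges: 48 + 45 = 93
Edges drawn: 34
Remaining: 93 - 34 = 59

59


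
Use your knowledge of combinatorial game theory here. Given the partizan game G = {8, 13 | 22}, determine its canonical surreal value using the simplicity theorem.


Left options: {8, 13}, max = 13
Right options: {22}, min = 22
All options are numbers and max(Left) < min(Right), so by the simplicity theorem the value is the simplest (earliest-born) number strictly between 13 and 22.
Integers 14 through 21 all lie strictly between 13 and 22.
Among integers, the simplest (lowest birthday = smallest |n|; 0 is born on day 0, +-n on day n) is 14.
No non-integer in the interval can be simpler: if x is a non-integer in the interval, then floor(x) or ceil(x) also lies in the interval (the interval contains an integer), and both are proper prefixes of x's sign expansion, i.e. born earlier. So the game value is 14.
Game value = 14

14


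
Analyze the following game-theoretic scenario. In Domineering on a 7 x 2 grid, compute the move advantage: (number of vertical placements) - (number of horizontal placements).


Board is 7 x 2 (rows x cols).
Left (vertical) placements: (rows-1) * cols = 6 * 2 = 12
Right (horizontal) placements: rows * (cols-1) = 7 * 1 = 7
Advantage = Left - Right = 12 - 7 = 5

5


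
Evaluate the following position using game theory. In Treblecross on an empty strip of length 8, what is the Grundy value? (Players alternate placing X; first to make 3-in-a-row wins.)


Treblecross: place X on empty cells; 3-in-a-row wins.
Playing within two cells of an existing X lets the opponent win at once, so sensible play treats the cells i-2..i+2 around each X as dead. The player left with no safe cell loses, so this is a normal-play take-away game on strips of safe cells.
Placing X at cell i (0-indexed) of a strip of k safe cells leaves independent strips of sizes max(0, i-2) and max(0, k-i-3). Hence G(k) = mex{ G(max(0,i-2)) XOR G(max(0,k-i-3)) : 0 <= i < k }, with G(0) = 0.
G(1): splits (0,0):0^0=0 -> mex({0}) = 1
G(2): splits (0,0):0^0=0 -> mex({0}) = 1
G(3): splits (0,0):0^0=0 -> mex({0}) = 1
G(4): splits (0,1):0^1=1 (0,0):0^0=0 -> mex({0, 1}) = 2
G(5): splits (0,2):0^1=1 (0,1):0^1=1 (0,0):0^0=0 -> mex({0, 1}) = 2
G(6) = mex({1}) = 0
G(7) = mex({0, 1, 2}) = 3
G(8) = mex({0, 1, 2}) = 3
Therefore G(8) = 3.

3


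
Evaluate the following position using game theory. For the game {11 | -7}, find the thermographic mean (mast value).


Game = {11 | -7}, a switch {a | b} with numbers a > b.
Its thermograph has left wall a - t and right wall b + t, which meet at t = (a - b)/2, where both equal (a + b)/2. So the mast (mean value) is at (a + b)/2.
Mean = (11 + (-7))/2 = 4/2 = 2

2


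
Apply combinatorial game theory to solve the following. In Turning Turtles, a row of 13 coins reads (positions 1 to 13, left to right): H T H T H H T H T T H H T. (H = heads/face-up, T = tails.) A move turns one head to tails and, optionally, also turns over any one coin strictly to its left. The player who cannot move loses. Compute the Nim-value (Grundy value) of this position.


Coins: H T H T H H T H T T H H T
Key fact: a single head at position k behaves exactly like a Nim heap of size k (turning it to T and optionally flipping a coin at j < k corresponds to moving the heap from k to j, or to 0), and heads combine as a disjunctive sum (two heads at the same place would cancel, matching j XOR j = 0). So the Nim-value is the XOR of the 1-indexed positions of the heads.
Face-up positions (1-indexed): [1, 3, 5, 6, 8, 11, 12]
XOR 0 with 1: 0 XOR 1 = 1
XOR 1 with 3: 1 XOR 3 = 2
XOR 2 with 5: 2 XOR 5 = 7
XOR 7 with 6: 7 XOR 6 = 1
XOR 1 with 8: 1 XOR 8 = 9
XOR 9 with 11: 9 XOR 11 = 2
XOR 2 with 12: 2 XOR 12 = 14
Nim-value = 14

14


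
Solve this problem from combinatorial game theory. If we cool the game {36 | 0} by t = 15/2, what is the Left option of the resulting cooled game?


Original game: {36 | 0} (a switch {a | b} with a > b).
Cooling by t (for t below the temperature (a - b)/2 = 18) taxes each move by t: {a | b} cooled by t is {a - t | b + t}.
Cooling amount: t = 15/2
Cooled Left option: 36 - 15/2 = 57/2
Cooled Right option: 0 + 15/2 = 15/2
Cooled game: {57/2 | 15/2}
Left option = 57/2

57/2


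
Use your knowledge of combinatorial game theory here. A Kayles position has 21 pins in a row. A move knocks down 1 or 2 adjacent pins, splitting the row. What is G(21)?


Kayles: a move removes 1 or 2 adjacent pins from a contiguous row.
Removing pins from a row of k leaves two independent rows (a, b) with a + b = k - 1 (one pin) or a + b = k - 2 (two pins); an end removal gives a = 0.
By Sprague-Grundy, G(k) = mex{ G(a) XOR G(b) } over all these splits. G(0) = 0.
G(1): splits (0,0):0^0=0 -> mex({0}) = 1
G(2): splits (0,1):0^1=1 (0,0):0^0=0 -> mex({0, 1}) = 2
G(3): splits (0,2):0^2=2 (1,1):1^1=0 (0,1):0^1=1 -> mex({0, 1, 2}) = 3
G(4): splits (0,3):0^3=3 (1,2):1^2=3 (0,2):0^2=2 (1,1):1^1=0 -> mex({0, 2, 3}) = 1
G(5): splits (0,4):0^1=1 (1,3):1^3=2 (2,2):2^2=0 (0,3):0^3=3 (1,2):1^2=3 -> mex({0, 1, 2, 3}) = 4
G(6) = mex({0, 1, 2, 4}) = 3
G(7) = mex({0, 1, 3, 4, 5}) = 2
G(8) = mex({0, 2, 3, 5, 6}) = 1
G(9) = mex({0, 1, 2, 3, 6, 7}) = 4
G(10) = mex({0, 1, 3, 4, 5, 7}) = 2
G(11) = mex({0, 1, 2, 3, 4, 5}) = 6
G(12) = mex({0, 1, 2, 3, 5, 6, 7}) = 4
G(13) = mex({0, 2, 3, 4, 6, 7}) = 1
G(14) = mex({0, 1, 4, 5, 6, 7}) = 2
G(15) = mex({0, 1, 2, 3, 4, 5, 6}) = 7
G(16) = mex({0, 2, 3, 5, 6, 7}) = 1
G(17) = mex({0, 1, 2, 3, 5, 6, 7}) = 4
G(18) = mex({0, 1, 2, 4, 5, 6}) = 3
G(19) = mex({0, 1, 3, 4, 5, 7}) = 2
G(20) = mex({0, 2, 3, 4, 5, 6, 7}) = 1
G(21) = mex({0, 1, 2, 3, 5, 6, 7}) = 4
Therefore G(21) = 4.

4


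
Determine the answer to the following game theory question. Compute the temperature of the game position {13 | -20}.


The game is {13 | -20}, a switch {a | b} with numbers a > b.
Cooling {a | b} by t gives {a - t | b + t}, which stops being hot when a - t = b + t, i.e. at t = (a - b)/2. So the temperature of a switch is (a - b)/2.
Temperature = (Left option - Right option) / 2
= (13 - (-20)) / 2
= 33 / 2
= 33/2

33/2


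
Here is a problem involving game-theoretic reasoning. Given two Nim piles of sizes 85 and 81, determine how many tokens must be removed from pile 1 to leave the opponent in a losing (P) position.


Piles: 85 and 81
Current XOR: 85 XOR 81 = 4 (non-zero, so this is an N-position).
To make the XOR zero, we need to find a move that balances the piles.
For pile 1 (size 85): target = 85 XOR 4 = 81
We reduce pile 1 from 85 to 81.
Tokens removed: 85 - 81 = 4
Verification: 81 XOR 81 = 0

4


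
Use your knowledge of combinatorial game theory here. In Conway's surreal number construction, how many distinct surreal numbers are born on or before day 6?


Day 0: {|} = 0 is born. Count = 1.
Day n: the number of surreal numbers born by day n is 2^(n+1) - 1.
By day 0: 2^1 - 1 = 1
By day 1: 2^2 - 1 = 3
By day 2: 2^3 - 1 = 7
By day 3: 2^4 - 1 = 15
By day 4: 2^5 - 1 = 31
By day 5: 2^6 - 1 = 63
By day 6: 2^7 - 1 = 127
By day 6: 127 surreal numbers.

127


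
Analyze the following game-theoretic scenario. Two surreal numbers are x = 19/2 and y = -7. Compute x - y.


x = 19/2, y = -7
Converting to common denominator: 2
x = 19/2, y = -14/2
x - y = 19/2 - -7 = 33/2

33/2


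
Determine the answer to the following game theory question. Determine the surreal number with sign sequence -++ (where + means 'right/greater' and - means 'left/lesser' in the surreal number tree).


Sign expansion: -++
Rule: track bounds (lo, hi), initially (-inf, +inf). On '+', the current value becomes lo and we move to the simplest number in (value, hi): value + 1 if hi = +inf, otherwise the midpoint (value + hi)/2. On '-', the current value becomes hi and we move to value - 1 if lo = -inf, otherwise the midpoint (lo + value)/2.
Start at 0.
Step 1: sign = -, move left. Bounds: (-inf, 0). Value = -1
Step 2: sign = +, move right. Bounds: (-1, 0). Value = -1/2
Step 3: sign = +, move right. Bounds: (-1/2, 0). Value = -1/4
The surreal number with sign expansion -++ is -1/4.

-1/4


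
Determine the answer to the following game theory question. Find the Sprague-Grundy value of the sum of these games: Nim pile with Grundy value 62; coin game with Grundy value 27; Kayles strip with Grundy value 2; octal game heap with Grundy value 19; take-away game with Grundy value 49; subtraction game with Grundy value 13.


By the Sprague-Grundy theorem, the Grundy value of a sum of games is the XOR of individual Grundy values.
Nim pile: Grundy value = 62. Running XOR: 0 XOR 62 = 62
coin game: Grundy value = 27. Running XOR: 62 XOR 27 = 37
Kayles strip: Grundy value = 2. Running XOR: 37 XOR 2 = 39
octal game heap: Grundy value = 19. Running XOR: 39 XOR 19 = 52
take-away game: Grundy value = 49. Running XOR: 52 XOR 49 = 5
subtraction game: Grundy value = 13. Running XOR: 5 XOR 13 = 8
The combined Grundy value is 8.

8


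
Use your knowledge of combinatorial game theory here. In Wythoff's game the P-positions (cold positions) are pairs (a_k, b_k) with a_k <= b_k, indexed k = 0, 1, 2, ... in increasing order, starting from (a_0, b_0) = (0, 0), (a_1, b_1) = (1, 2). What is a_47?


By Wythoff's theorem, a_k = floor(k * phi) and b_k = floor(k * phi^2) = a_k + k, where phi = (1 + sqrt(5))/2 is the golden ratio.
phi = (1 + sqrt(5))/2 = 1.618034
k = 47
k * phi = 47 * 1.618034 = 76.047597
a_47 = floor(k * phi) = 76

76


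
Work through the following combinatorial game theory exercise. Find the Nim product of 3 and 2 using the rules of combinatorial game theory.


Nim multiplication is bilinear over XOR: (u XOR v) * w = (u*w) XOR (v*w).
So we split each operand into its bit components and XOR the pairwise Nim products.
3 = 1 + 2 (as XOR of powers of 2).
2 = 2 (as XOR of powers of 2).
Using the standard Nim-product table on single bits:
  2*2 = 3,   2*4 = 8,   2*8 = 12,
  4*4 = 6,   4*8 = 11,  8*8 = 13,
and  1*x = x (identity), k*l = l*k (commutative).
Pairwise Nim products:
  1 * 2 = 2
  2 * 2 = 3
XOR them: 2 XOR 3 = 1.
Result: 3 * 2 = 1 (in Nim).

1


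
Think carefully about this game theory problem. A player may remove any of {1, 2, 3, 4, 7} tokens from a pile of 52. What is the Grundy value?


The subtraction set is S = {1, 2, 3, 4, 7}.
G(k) = mex{ G(k - s) : s in S, s <= k }. We compute iteratively: G(0) = 0.
G(1) = mex({0}) = 1
G(2) = mex({0, 1}) = 2
G(3) = mex({0, 1, 2}) = 3
G(4) = mex({0, 1, 2, 3}) = 4
G(5) = mex({1, 2, 3, 4}) = 0
G(6) = mex({0, 2, 3, 4}) = 1
G(7) = mex({0, 1, 3, 4}) = 2
G(8) = mex({0, 1, 2, 4}) = 3
G(9) = mex({0, 1, 2, 3}) = 4
G(10) = mex({1, 2, 3, 4}) = 0
G(11) = mex({0, 2, 3, 4}) = 1
Observe that G(5)..G(11) = 0, 1, 2, 3, 4, 0, 1 repeats G(0)..G(6) = 0, 1, 2, 3, 4, 0, 1.
For k >= max(S) = 7, G(k) is determined by the previous 7 values G(k-7)..G(k-1); a window of 7 consecutive values has recurred shifted by 5, so by induction G(k + 5) = G(k) for all k >= 0: the sequence is periodic from the start with period 5.
One period: G(0..4) = 0, 1, 2, 3, 4.
52 mod 5 = 2, so G(52) = G(2) = 2.

2


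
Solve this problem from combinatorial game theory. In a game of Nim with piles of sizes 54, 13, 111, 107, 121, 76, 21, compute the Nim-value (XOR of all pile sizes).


We need the XOR (exclusive or) of all pile sizes.
After XOR-ing pile 1 (size 54): 0 XOR 54 = 54
After XOR-ing pile 2 (size 13): 54 XOR 13 = 59
After XOR-ing pile 3 (size 111): 59 XOR 111 = 84
After XOR-ing pile 4 (size 107): 84 XOR 107 = 63
After XOR-ing pile 5 (size 121): 63 XOR 121 = 70
After XOR-ing pile 6 (size 76): 70 XOR 76 = 10
After XOR-ing pile 7 (size 21): 10 XOR 21 = 31
The Nim-value of this position is 31.

31


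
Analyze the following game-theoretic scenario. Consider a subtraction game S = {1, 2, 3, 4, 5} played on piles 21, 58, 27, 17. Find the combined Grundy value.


Subtraction set: {1, 2, 3, 4, 5}
For this subtraction set, G(n) = n mod 6 (period = max + 1 = 6).
Pile 1 (size 21): G(21) = 21 mod 6 = 3
Pile 2 (size 58): G(58) = 58 mod 6 = 4
Pile 3 (size 27): G(27) = 27 mod 6 = 3
Pile 4 (size 17): G(17) = 17 mod 6 = 5
Total Grundy value = XOR of all: 3 XOR 4 XOR 3 XOR 5 = 1

1


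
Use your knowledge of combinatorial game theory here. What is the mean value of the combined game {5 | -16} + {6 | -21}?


G1 = {5 | -16}, G2 = {6 | -21}
Each is a switch {a | b} with numbers a > b; its mean value is (a + b)/2, and mean value is additive over game sums: m(G1 + G2) = m(G1) + m(G2).
Mean of G1 = (5 + (-16))/2 = -11/2 = -11/2
Mean of G2 = (6 + (-21))/2 = -15/2 = -15/2
Mean of G1 + G2 = -11/2 + -15/2 = -13

-13


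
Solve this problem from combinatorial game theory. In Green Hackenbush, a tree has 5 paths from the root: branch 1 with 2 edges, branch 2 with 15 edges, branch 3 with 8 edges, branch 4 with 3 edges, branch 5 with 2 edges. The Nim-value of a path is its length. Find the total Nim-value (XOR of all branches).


The tree has 5 branches from the ground vertex.
In Green Hackenbush, the Nim-value of a simple path of length k is k.
Branch 1: length 2, Nim-value = 2
Branch 2: length 15, Nim-value = 15
Branch 3: length 8, Nim-value = 8
Branch 4: length 3, Nim-value = 3
Branch 5: length 2, Nim-value = 2
Total Nim-value = XOR of all branch values:
0 XOR 2 = 2
2 XOR 15 = 13
13 XOR 8 = 5
5 XOR 3 = 6
6 XOR 2 = 4
Nim-value of the tree = 4

4


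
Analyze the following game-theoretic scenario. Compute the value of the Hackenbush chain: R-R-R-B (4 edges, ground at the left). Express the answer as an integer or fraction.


Edges (from ground): R-R-R-B
By Berlekamp's sign-expansion rule, a Blue-Red Hackenbush stalk has the value of the surreal number whose sign sequence is the edge sequence with B -> + and R -> -.
Sign sequence: ---+
Trace the sign expansion in the surreal number tree, starting from 0:
Edge 1: R (sign -) -> bounds (-inf, 0), value = -1
Edge 2: R (sign -) -> bounds (-inf, -1), value = -2
Edge 3: R (sign -) -> bounds (-inf, -2), value = -3
Edge 4: B (sign +) -> bounds (-3, -2), value = -5/2
Game value = -5/2

-5/2


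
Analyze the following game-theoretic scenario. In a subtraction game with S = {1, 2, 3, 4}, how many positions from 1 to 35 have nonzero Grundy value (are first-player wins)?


Subtraction set S = {1, 2, 3, 4}, so G(n) = n mod 5.
G(n) = 0 when n is a multiple of 5.
Multiples of 5 in [1, 35]: 7
N-positions (nonzero Grundy) = 35 - 7 = 28

28


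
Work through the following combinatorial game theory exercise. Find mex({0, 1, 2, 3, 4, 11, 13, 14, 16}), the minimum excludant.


Set = {0, 1, 2, 3, 4, 11, 13, 14, 16}
0 is in the set.
1 is in the set.
2 is in the set.
3 is in the set.
4 is in the set.
5 is NOT in the set. This is the mex.
mex = 5

5


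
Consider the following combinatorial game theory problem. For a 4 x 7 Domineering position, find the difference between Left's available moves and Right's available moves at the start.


Board is 4 x 7 (rows x cols).
Left (vertical) placements: (rows-1) * cols = 3 * 7 = 21
Right (horizontal) placements: rows * (cols-1) = 4 * 6 = 24
Advantage = Left - Right = 21 - 24 = -3

-3
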